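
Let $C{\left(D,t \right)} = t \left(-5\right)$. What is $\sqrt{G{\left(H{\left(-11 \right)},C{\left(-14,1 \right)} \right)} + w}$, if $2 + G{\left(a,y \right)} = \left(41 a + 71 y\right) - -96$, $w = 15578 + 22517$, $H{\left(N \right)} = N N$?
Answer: $3 \sqrt{4755} \approx 206.87$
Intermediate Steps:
$C{\left(D,t \right)} = - 5 t$
$H{\left(N \right)} = N^{2}$
$w = 38095$
$G{\left(a,y \right)} = 94 + 41 a + 71 y$ ($G{\left(a,y \right)} = -2 - \left(-96 - 71 y - 41 a\right) = -2 + \left(\left(41 a + 71 y\right) + 96\right) = -2 + \left(96 + 41 a + 71 y\right) = 94 + 41 a + 71 y$)
$\sqrt{G{\left(H{\left(-11 \right)},C{\left(-14,1 \right)} \right)} + w} = \sqrt{\left(94 + 41 \left(-11\right)^{2} + 71 \left(\left(-5\right) 1\right)\right) + 38095} = \sqrt{\left(94 + 41 \cdot 121 + 71 \left(-5\right)\right) + 38095} = \sqrt{\left(94 + 4961 - 355\right) + 38095} = \sqrt{4700 + 38095} = \sqrt{42795} = 3 \sqrt{4755}$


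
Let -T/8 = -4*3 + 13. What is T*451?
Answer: -3608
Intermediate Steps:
T = -8 (T = -8*(-4*3 + 13) = -8*(-12 + 13) = -8*1 = -8)
T*451 = -8*451 = -3608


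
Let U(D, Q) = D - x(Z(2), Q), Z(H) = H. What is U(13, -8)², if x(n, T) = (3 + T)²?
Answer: 144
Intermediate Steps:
U(D, Q) = D - (3 + Q)²
U(13, -8)² = (13 - (3 - 8)²)² = (13 - 1*(-5)²)² = (13 - 1*25)² = (13 - 25)² = (-12)² = 144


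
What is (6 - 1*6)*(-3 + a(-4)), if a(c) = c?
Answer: 0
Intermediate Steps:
(6 - 1*6)*(-3 + a(-4)) = (6 - 1*6)*(-3 - 4) = (6 - 6)*(-7) = 0*(-7) = 0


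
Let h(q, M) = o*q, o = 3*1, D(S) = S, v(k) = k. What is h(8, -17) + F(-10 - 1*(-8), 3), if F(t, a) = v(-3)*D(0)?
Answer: 24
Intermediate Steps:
F(t, a) = 0 (F(t, a) = -3*0 = 0)
o = 3
h(q, M) = 3*q
h(8, -17) + F(-10 - 1*(-8), 3) = 3*8 + 0 = 24 + 0 = 24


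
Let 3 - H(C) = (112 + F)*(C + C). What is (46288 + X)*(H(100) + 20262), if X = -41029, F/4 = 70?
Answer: -305731965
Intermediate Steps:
F = 280 (F = 4*70 = 280)
H(C) = 3 - 784*C (H(C) = 3 - (112 + 280)*(C + C) = 3 - 392*2*C = 3 - 784*C)
(46288 + X)*(H(100) + 20262) = (46288 - 41029)*((3 - 784*100) + 20262) = 5259*((3 - 78400) + 20262) = 5259*(-78397 + 20262) = 5259*(-58135) = -305731965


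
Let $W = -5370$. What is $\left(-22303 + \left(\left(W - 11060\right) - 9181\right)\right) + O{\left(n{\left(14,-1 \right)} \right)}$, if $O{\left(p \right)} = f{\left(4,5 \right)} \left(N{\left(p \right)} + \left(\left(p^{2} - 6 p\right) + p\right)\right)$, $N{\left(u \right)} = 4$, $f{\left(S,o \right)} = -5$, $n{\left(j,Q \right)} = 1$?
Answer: $-47914$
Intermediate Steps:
$O{\left(p \right)} = -20 - 5 p^{2} + 25 p$ ($O{\left(p \right)} = - 5 \left(4 + \left(\left(p^{2} - 6 p\right) + p\right)\right) = - 5 \left(4 + \left(p^{2} - 5 p\right)\right) = - 5 \left(4 + p^{2} - 5 p\right) = -20 - 5 p^{2} + 25 p$)
$\left(-22303 + \left(\left(W - 11060\right) - 9181\right)\right) + O{\left(n{\left(14,-1 \right)} \right)} = \left(-22303 - 25611\right) - \left(-5 + 5\right) = \left(-22303 - 25611\right) - 0 = -47914 + 0 = -47914$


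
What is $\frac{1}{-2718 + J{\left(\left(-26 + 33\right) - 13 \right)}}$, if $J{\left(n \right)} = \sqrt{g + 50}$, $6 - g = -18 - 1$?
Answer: $- \frac{906}{2462483} - \frac{5 \sqrt{3}}{7387449} \approx -0.00036909$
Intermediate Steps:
$g = 25$ ($g = 6 - \left(-18 - 1\right) = 6 - -19 = 6 + 19 = 25$)
$J{\left(n \right)} = 5 \sqrt{3}$ ($J{\left(n \right)} = \sqrt{25 + 50} = \sqrt{75} = 5 \sqrt{3}$)
$\frac{1}{-2718 + J{\left(\left(-26 + 33\right) - 13 \right)}} = \frac{1}{-2718 + 5 \sqrt{3}}$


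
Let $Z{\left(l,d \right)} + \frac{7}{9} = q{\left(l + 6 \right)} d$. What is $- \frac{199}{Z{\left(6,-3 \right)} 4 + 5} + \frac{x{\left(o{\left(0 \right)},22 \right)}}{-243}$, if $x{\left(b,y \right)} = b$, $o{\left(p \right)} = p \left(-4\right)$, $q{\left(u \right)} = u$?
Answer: $\frac{1791}{1279} \approx 1.4003$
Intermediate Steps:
$o{\left(p \right)} = - 4 p$
$Z{\left(l,d \right)} = - \frac{7}{9} + d \left(6 + l\right)$ ($Z{\left(l,d \right)} = - \frac{7}{9} + \left(l + 6\right) d = - \frac{7}{9} + \left(6 + l\right) d = - \frac{7}{9} + d \left(6 + l\right)$)
$- \frac{199}{Z{\left(6,-3 \right)} 4 + 5} + \frac{x{\left(o{\left(0 \right)},22 \right)}}{-243} = - \frac{199}{\left(- \frac{7}{9} - 3 \left(6 + 6\right)\right) 4 + 5} + \frac{\left(-4\right) 0}{-243} = - \frac{199}{\left(- \frac{7}{9} - 36\right) 4 + 5} + 0 \left(- \frac{1}{243}\right) = - \frac{199}{\left(- \frac{7}{9} - 36\right) 4 + 5} + 0 = - \frac{199}{\left(- \frac{331}{9}\right) 4 + 5} + 0 = - \frac{199}{- \frac{1324}{9} + 5} + 0 = - \frac{199}{- \frac{1279}{9}} + 0 = \left(-199\right) \left(- \frac{9}{1279}\right) + 0 = \frac{1791}{1279} + 0 = \frac{1791}{1279}$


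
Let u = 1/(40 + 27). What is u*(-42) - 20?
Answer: -1382/67 ≈ -20.627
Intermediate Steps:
u = 1/67 ≈ 0.014925
u*(-42) - 20 = (1/67)*(-42) - 20 = -42/67 - 20 = -1382/67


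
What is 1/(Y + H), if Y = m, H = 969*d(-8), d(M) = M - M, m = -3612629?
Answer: -1/3612629 ≈ -2.7681e-7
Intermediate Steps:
d(M) = 0
H = 0 (H = 969*0 = 0)
Y = -3612629
1/(Y + H) = 1/(-3612629 + 0) = 1/(-3612629) = -1/3612629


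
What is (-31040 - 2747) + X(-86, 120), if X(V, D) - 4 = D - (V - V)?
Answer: -33663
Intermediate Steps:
X(V, D) = 4 + D (X(V, D) = 4 + (D - (V - V)) = 4 + (D - 1*0) = 4 + (D + 0) = 4 + D)
(-31040 - 2747) + X(-86, 120) = (-31040 - 2747) + (4 + 120) = -33787 + 124 = -33663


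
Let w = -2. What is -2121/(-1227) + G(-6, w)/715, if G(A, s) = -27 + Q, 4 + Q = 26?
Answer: 100692/58487 ≈ 1.7216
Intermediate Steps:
Q = 22 (Q = -4 + 26 = 22)
G(A, s) = -5 (G(A, s) = -27 + 22 = -5)
-2121/(-1227) + G(-6, w)/715 = -2121/(-1227) - 5/715 = -2121*(-1/1227) - 5*1/715 = 707/409 - 1/143 = 100692/58487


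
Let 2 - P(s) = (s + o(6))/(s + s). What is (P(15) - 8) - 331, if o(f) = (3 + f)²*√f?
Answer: -675/2 - 27*√6/10 ≈ -344.11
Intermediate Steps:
o(f) = √f*(3 + f)²
P(s) = 2 - (s + 81*√6)/(2*s) (P(s) = 2 - (s + √6*(3 + 6)²)/(s + s) = 2 - (s + √6*9²)/(2*s) = 2 - (s + √6*81)*1/(2*s) = 2 - (s + 81*√6)*1/(2*s) = 2 - (s + 81*√6)/(2*s))
(P(15) - 8) - 331 = ((3/2)*(15 - 27*√6)/15 - 8) - 331 = ((3/2)*(1/15)*(15 - 27*√6) - 8) - 331 = ((3/2 - 27*√6/10) - 8) - 331 = (-13/2 - 27*√6/10) - 331 = -675/2 - 27*√6/10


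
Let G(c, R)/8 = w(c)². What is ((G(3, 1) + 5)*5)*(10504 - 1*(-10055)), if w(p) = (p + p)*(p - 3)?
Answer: 513975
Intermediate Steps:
w(p) = 2*p*(-3 + p) (w(p) = (2*p)*(-3 + p) = 2*p*(-3 + p))
G(c, R) = 32*c²*(-3 + c)² (G(c, R) = 8*(2*c*(-3 + c))² = 8*(4*c²*(-3 + c)²) = 32*c²*(-3 + c)²)
((G(3, 1) + 5)*5)*(10504 - 1*(-10055)) = ((32*3²*(-3 + 3)² + 5)*5)*(10504 - 1*(-10055)) = ((32*9*0² + 5)*5)*(10504 + 10055) = ((32*9*0 + 5)*5)*20559 = ((0 + 5)*5)*20559 = (5*5)*20559 = 25*20559 = 513975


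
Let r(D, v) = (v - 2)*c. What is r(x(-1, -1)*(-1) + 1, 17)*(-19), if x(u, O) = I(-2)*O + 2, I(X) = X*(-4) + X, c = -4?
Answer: 1140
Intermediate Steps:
I(X) = -3*X (I(X) = -4*X + X = -3*X)
x(u, O) = 2 + 6*O (x(u, O) = (-3*(-2))*O + 2 = 6*O + 2 = 2 + 6*O)
r(D, v) = 8 - 4*v (r(D, v) = (v - 2)*(-4) = (-2 + v)*(-4) = 8 - 4*v)
r(x(-1, -1)*(-1) + 1, 17)*(-19) = (8 - 4*17)*(-19) = (8 - 68)*(-19) = -60*(-19) = 1140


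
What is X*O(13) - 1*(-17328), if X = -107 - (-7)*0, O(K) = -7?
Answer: 18077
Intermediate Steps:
X = -107 (X = -107 - 1*0 = -107 + 0 = -107)
X*O(13) - 1*(-17328) = -107*(-7) - 1*(-17328) = 749 + 17328 = 18077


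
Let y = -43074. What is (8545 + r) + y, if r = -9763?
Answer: -44292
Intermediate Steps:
(8545 + r) + y = (8545 - 9763) - 43074 = -1218 - 43074 = -44292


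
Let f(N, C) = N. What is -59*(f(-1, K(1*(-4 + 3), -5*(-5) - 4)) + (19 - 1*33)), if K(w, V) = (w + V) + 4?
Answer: 885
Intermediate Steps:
K(w, V) = 4 + V + w (K(w, V) = (V + w) + 4 = 4 + V + w)
-59*(f(-1, K(1*(-4 + 3), -5*(-5) - 4)) + (19 - 1*33)) = -59*(-1 + (19 - 1*33)) = -59*(-1 + (19 - 33)) = -59*(-1 - 14) = -59*(-15) = 885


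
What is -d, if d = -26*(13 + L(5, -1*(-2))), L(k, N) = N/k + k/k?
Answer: 1872/5 ≈ 374.40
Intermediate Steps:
L(k, N) = 1 + N/k (L(k, N) = N/k + 1 = 1 + N/k)
d = -1872/5 (d = -26*(13 + (-1*(-2) + 5)/5) = -26*(13 + (2 + 5)/5) = -26*(13 + (⅕)*7) = -26*(13 + 7/5) = -26*72/5 = -1872/5 ≈ -374.40)
-d = -1*(-1872/5) = 1872/5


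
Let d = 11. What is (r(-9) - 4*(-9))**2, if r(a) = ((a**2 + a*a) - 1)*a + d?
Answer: 1965604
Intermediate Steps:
r(a) = 11 + a*(-1 + 2*a**2) (r(a) = ((a**2 + a*a) - 1)*a + 11 = ((a**2 + a**2) - 1)*a + 11 = (2*a**2 - 1)*a + 11 = (-1 + 2*a**2)*a + 11 = a*(-1 + 2*a**2) + 11 = 11 + a*(-1 + 2*a**2))
(r(-9) - 4*(-9))**2 = ((11 - 1*(-9) + 2*(-9)**3) - 4*(-9))**2 = ((11 + 9 + 2*(-729)) + 36)**2 = ((11 + 9 - 1458) + 36)**2 = (-1438 + 36)**2 = (-1402)**2 = 1965604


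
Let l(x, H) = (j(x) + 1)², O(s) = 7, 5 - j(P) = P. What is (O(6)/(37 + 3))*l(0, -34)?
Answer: 63/10 ≈ 6.3000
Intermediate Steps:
j(P) = 5 - P
l(x, H) = (6 - x)² (l(x, H) = ((5 - x) + 1)² = (6 - x)²)
(O(6)/(37 + 3))*l(0, -34) = (7/(37 + 3))*(-6 + 0)² = (7/40)*(-6)² = (7*(1/40))*36 = (7/40)*36 = 63/10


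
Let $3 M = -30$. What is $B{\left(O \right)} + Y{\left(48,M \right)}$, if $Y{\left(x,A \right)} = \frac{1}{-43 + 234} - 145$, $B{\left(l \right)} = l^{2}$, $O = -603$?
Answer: $\frac{69421625}{191} \approx 3.6346 \cdot 10^{5}$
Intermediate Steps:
$M = -10$ ($M = \frac{1}{3} \left(-30\right) = -10$)
$Y{\left(x,A \right)} = - \frac{27694}{191}$ ($Y{\left(x,A \right)} = \frac{1}{191} - 145 = - \frac{27694}{191}$)
$B{\left(O \right)} + Y{\left(48,M \right)} = \left(-603\right)^{2} - \frac{27694}{191} = 363609 - \frac{27694}{191} = \frac{69421625}{191}$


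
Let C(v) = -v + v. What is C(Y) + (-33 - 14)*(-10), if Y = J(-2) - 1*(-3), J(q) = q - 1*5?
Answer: 470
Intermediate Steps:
J(q) = -5 + q (J(q) = q - 5 = -5 + q)
Y = -4 (Y = (-5 - 2) - 1*(-3) = -7 + 3 = -4)
C(v) = 0
C(Y) + (-33 - 14)*(-10) = 0 + (-33 - 14)*(-10) = 0 - 47*(-10) = 0 + 470 = 470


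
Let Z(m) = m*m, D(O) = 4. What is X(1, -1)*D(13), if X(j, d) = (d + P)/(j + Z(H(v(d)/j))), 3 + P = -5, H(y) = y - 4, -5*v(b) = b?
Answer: -450/193 ≈ -2.3316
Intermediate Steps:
v(b) = -b/5
H(y) = -4 + y
P = -8 (P = -3 - 5 = -8)
Z(m) = m²
X(j, d) = (-8 + d)/(j + (-4 - d/(5*j))²) (X(j, d) = (d - 8)/(j + (-4 + (-d/5)/j)²) = (-8 + d)/(j + (-4 - d/(5*j))²))
X(1, -1)*D(13) = (25*1²*(-8 - 1)/((-1 + 20*1)² + 25*1³))*4 = (25*1*(-9)/((-1 + 20)² + 25*1))*4 = (25*1*(-9)/(19² + 25))*4 = (25*1*(-9)/(361 + 25))*4 = (25*1*(-9)/386)*4 = (25*1*(1/386)*(-9))*4 = -225/386*4 = -450/193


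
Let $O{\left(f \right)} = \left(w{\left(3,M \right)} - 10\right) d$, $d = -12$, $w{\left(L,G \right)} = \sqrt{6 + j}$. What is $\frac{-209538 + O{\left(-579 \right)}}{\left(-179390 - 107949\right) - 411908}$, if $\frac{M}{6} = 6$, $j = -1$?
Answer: $\frac{209418}{699247} + \frac{12 \sqrt{5}}{699247} \approx 0.29953$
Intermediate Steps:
$M = 36$ ($M = 6 \cdot 6 = 36$)
$w{\left(L,G \right)} = \sqrt{5}$ ($w{\left(L,G \right)} = \sqrt{6 - 1} = \sqrt{5}$)
$O{\left(f \right)} = 120 - 12 \sqrt{5}$ ($O{\left(f \right)} = \left(\sqrt{5} - 10\right) \left(-12\right) = \left(-10 + \sqrt{5}\right) \left(-12\right) = 120 - 12 \sqrt{5}$)
$\frac{-209538 + O{\left(-579 \right)}}{\left(-179390 - 107949\right) - 411908} = \frac{-209538 + \left(120 - 12 \sqrt{5}\right)}{\left(-179390 - 107949\right) - 411908} = \frac{-209418 - 12 \sqrt{5}}{\left(-179390 - 107949\right) - 411908} = \frac{-209418 - 12 \sqrt{5}}{-287339 - 411908} = \frac{-209418 - 12 \sqrt{5}}{-699247} = \left(-209418 - 12 \sqrt{5}\right) \left(- \frac{1}{699247}\right) = \frac{209418}{699247} + \frac{12 \sqrt{5}}{699247}$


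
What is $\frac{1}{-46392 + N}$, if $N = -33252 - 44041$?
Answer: $- \frac{1}{123685} \approx -8.0851 \cdot 10^{-6}$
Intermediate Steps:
$N = -77293$
$\frac{1}{-46392 + N} = \frac{1}{-46392 - 77293} = \frac{1}{-123685} = - \frac{1}{123685}$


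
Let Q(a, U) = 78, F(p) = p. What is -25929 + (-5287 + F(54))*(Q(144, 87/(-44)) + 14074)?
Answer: -74083345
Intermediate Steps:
-25929 + (-5287 + F(54))*(Q(144, 87/(-44)) + 14074) = -25929 + (-5287 + 54)*(78 + 14074) = -25929 - 5233*14152 = -25929 - 74057416 = -74083345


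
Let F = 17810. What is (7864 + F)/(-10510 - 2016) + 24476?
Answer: 153280351/6263 ≈ 24474.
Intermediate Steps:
(7864 + F)/(-10510 - 2016) + 24476 = (7864 + 17810)/(-10510 - 2016) + 24476 = 25674/(-12526) + 24476 = 25674*(-1/12526) + 24476 = -12837/6263 + 24476 = 153280351/6263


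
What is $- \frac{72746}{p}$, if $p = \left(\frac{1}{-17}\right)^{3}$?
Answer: $357401098$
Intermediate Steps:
$p = - \frac{1}{4913}$ ($p = \left(- \frac{1}{17}\right)^{3} = - \frac{1}{4913} \approx -0.00020354$)
$- \frac{72746}{p} = - \frac{72746}{- \frac{1}{4913}} = \left(-72746\right) \left(-4913\right) = 357401098$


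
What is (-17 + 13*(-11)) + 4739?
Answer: 4579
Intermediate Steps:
(-17 + 13*(-11)) + 4739 = (-17 - 143) + 4739 = -160 + 4739 = 4579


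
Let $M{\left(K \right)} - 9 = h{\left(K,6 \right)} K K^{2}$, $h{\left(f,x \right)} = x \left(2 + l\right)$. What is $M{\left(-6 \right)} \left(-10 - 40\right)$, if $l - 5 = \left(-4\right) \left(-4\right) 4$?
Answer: $4600350$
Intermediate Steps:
$l = 69$ ($l = 5 + \left(-4\right) \left(-4\right) 4 = 5 + 16 \cdot 4 = 5 + 64 = 69$)
$h{\left(f,x \right)} = 71 x$ ($h{\left(f,x \right)} = x \left(2 + 69\right) = x 71 = 71 x$)
$M{\left(K \right)} = 9 + 426 K^{3}$ ($M{\left(K \right)} = 9 + 71 \cdot 6 K K^{2} = 9 + 426 K^{3}$)
$M{\left(-6 \right)} \left(-10 - 40\right) = \left(9 + 426 \left(-6\right)^{3}\right) \left(-10 - 40\right) = \left(9 + 426 \left(-216\right)\right) \left(-50\right) = \left(9 - 92016\right) \left(-50\right) = \left(-92007\right) \left(-50\right) = 4600350$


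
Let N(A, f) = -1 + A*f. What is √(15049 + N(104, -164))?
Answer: 2*I*√502 ≈ 44.811*I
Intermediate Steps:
√(15049 + N(104, -164)) = √(15049 + (-1 + 104*(-164))) = √(15049 + (-1 - 17056)) = √(15049 - 17057) = √(-2008) = 2*I*√502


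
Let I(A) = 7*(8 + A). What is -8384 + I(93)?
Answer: -7677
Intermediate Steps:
I(A) = 56 + 7*A
-8384 + I(93) = -8384 + (56 + 7*93) = -8384 + (56 + 651) = -8384 + 707 = -7677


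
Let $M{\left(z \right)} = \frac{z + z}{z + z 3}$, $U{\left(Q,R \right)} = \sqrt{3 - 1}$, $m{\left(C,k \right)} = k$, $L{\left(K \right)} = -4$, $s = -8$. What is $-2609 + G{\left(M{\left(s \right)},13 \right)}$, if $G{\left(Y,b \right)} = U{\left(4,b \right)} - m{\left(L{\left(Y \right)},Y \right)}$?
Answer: $- \frac{5219}{2} + \sqrt{2} \approx -2608.1$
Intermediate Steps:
$U{\left(Q,R \right)} = \sqrt{2}$
$M{\left(z \right)} = \frac{1}{2}$ ($M{\left(z \right)} = \frac{2 z}{z + 3 z} = \frac{2 z}{4 z} = 2 z \frac{1}{4 z} = \frac{1}{2}$)
$G{\left(Y,b \right)} = \sqrt{2} - Y$
$-2609 + G{\left(M{\left(s \right)},13 \right)} = -2609 + \left(\sqrt{2} - \frac{1}{2}\right) = -2609 - \left(\frac{1}{2} - \sqrt{2}\right) = - \frac{5219}{2} + \sqrt{2}$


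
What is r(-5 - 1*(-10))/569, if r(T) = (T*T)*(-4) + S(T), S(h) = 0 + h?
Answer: -95/569 ≈ -0.16696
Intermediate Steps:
S(h) = h
r(T) = T - 4*T² (r(T) = (T*T)*(-4) + T = T²*(-4) + T = -4*T² + T = T - 4*T²)
r(-5 - 1*(-10))/569 = ((-5 - 1*(-10))*(1 - 4*(-5 - 1*(-10))))/569 = ((-5 + 10)*(1 - 4*(-5 + 10)))*(1/569) = (5*(1 - 4*5))*(1/569) = (5*(1 - 20))*(1/569) = (5*(-19))*(1/569) = -95*1/569 = -95/569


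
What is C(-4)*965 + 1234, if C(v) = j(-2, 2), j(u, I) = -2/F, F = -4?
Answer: 3433/2 ≈ 1716.5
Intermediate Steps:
j(u, I) = ½ (j(u, I) = -2/(-4) = -2*(-¼) = ½)
C(v) = ½
C(-4)*965 + 1234 = (½)*965 + 1234 = 965/2 + 1234 = 3433/2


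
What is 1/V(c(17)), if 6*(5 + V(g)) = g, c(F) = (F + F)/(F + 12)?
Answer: -87/418 ≈ -0.20813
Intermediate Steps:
c(F) = 2*F/(12 + F) (c(F) = (2*F)/(12 + F) = 2*F/(12 + F))
V(g) = -5 + g/6
1/V(c(17)) = 1/(-5 + (2*17/(12 + 17))/6) = 1/(-5 + (2*17/29)/6) = 1/(-5 + (2*17*(1/29))/6) = 1/(-5 + (⅙)*(34/29)) = 1/(-5 + 17/87) = 1/(-418/87) = -87/418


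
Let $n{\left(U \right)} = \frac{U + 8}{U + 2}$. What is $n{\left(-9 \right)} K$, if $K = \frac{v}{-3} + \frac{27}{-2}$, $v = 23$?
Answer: $- \frac{127}{42} \approx -3.0238$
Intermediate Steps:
$n{\left(U \right)} = \frac{8 + U}{2 + U}$
$K = - \frac{127}{6}$ ($K = \frac{23}{-3} + \frac{27}{-2} = 23 \left(- \frac{1}{3}\right) + 27 \left(- \frac{1}{2}\right) = - \frac{23}{3} - \frac{27}{2} = - \frac{127}{6} \approx -21.167$)
$n{\left(-9 \right)} K = \frac{8 - 9}{2 - 9} \left(- \frac{127}{6}\right) = \frac{1}{-7} \left(-1\right) \left(- \frac{127}{6}\right) = \left(- \frac{1}{7}\right) \left(-1\right) \left(- \frac{127}{6}\right) = \frac{1}{7} \left(- \frac{127}{6}\right) = - \frac{127}{42}$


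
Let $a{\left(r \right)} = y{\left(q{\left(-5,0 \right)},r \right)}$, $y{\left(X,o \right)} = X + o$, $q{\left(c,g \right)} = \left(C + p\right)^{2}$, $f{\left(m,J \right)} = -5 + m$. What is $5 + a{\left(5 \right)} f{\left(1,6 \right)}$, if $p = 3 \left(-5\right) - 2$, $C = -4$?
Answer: $-1779$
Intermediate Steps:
$p = -17$ ($p = -15 - 2 = -17$)
$q{\left(c,g \right)} = 441$ ($q{\left(c,g \right)} = \left(-4 - 17\right)^{2} = \left(-21\right)^{2} = 441$)
$a{\left(r \right)} = 441 + r$
$5 + a{\left(5 \right)} f{\left(1,6 \right)} = 5 + \left(441 + 5\right) \left(-5 + 1\right) = 5 + 446 \left(-4\right) = 5 - 1784 = -1779$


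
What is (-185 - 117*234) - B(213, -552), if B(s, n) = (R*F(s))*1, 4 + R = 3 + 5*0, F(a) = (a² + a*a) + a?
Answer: 63388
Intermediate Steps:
F(a) = a + 2*a² (F(a) = (a² + a²) + a = 2*a² + a = a + 2*a²)
R = -1 (R = -4 + (3 + 5*0) = -4 + (3 + 0) = -4 + 3 = -1)
B(s, n) = -s*(1 + 2*s) (B(s, n) = -s*(1 + 2*s)*1 = -s*(1 + 2*s))
(-185 - 117*234) - B(213, -552) = (-185 - 117*234) - (-1)*213*(1 + 2*213) = (-185 - 27378) - (-1)*213*(1 + 426) = -27563 - (-1)*213*427 = -27563 - 1*(-90951) = -27563 + 90951 = 63388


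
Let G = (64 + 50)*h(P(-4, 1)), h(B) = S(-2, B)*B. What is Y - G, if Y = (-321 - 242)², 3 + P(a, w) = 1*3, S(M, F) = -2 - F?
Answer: 316969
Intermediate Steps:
P(a, w) = 0 (P(a, w) = -3 + 1*3 = -3 + 3 = 0)
h(B) = B*(-2 - B) (h(B) = (-2 - B)*B = B*(-2 - B))
Y = 316969 (Y = (-563)² = 316969)
G = 0 (G = (64 + 50)*(-1*0*(2 + 0)) = 114*(-1*0*2) = 114*0 = 0)
Y - G = 316969 - 1*0 = 316969 + 0 = 316969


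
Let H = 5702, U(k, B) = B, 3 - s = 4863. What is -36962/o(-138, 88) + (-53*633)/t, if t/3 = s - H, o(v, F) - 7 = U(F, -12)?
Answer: 390448559/52810 ≈ 7393.5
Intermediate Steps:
s = -4860 (s = 3 - 1*4863 = 3 - 4863 = -4860)
o(v, F) = -5 (o(v, F) = 7 - 12 = -5)
t = -31686 (t = 3*(-4860 - 1*5702) = 3*(-4860 - 5702) = 3*(-10562) = -31686)
-36962/o(-138, 88) + (-53*633)/t = -36962/(-5) - 53*633/(-31686) = -36962*(-⅕) - 33549*(-1/31686) = 36962/5 + 11183/10562 = 390448559/52810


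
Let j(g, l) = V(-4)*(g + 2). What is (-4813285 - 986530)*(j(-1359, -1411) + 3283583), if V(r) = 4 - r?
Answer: -18981211145505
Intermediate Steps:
j(g, l) = 16 + 8*g (j(g, l) = (4 - 1*(-4))*(g + 2) = (4 + 4)*(2 + g) = 8*(2 + g) = 16 + 8*g)
(-4813285 - 986530)*(j(-1359, -1411) + 3283583) = (-4813285 - 986530)*((16 + 8*(-1359)) + 3283583) = -5799815*((16 - 10872) + 3283583) = -5799815*(-10856 + 3283583) = -5799815*3272727 = -18981211145505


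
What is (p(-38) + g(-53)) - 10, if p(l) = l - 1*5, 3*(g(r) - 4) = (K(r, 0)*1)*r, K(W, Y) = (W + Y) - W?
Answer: -49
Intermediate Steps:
K(W, Y) = Y
g(r) = 4 (g(r) = 4 + ((0*1)*r)/3 = 4 + (0*r)/3 = 4 + (⅓)*0 = 4 + 0 = 4)
p(l) = -5 + l (p(l) = l - 5 = -5 + l)
(p(-38) + g(-53)) - 10 = ((-5 - 38) + 4) - 10 = (-43 + 4) - 10 = -39 - 10 = -49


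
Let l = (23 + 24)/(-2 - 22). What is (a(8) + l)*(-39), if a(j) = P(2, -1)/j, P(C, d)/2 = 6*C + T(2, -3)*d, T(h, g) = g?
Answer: -559/8 ≈ -69.875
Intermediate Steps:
P(C, d) = -6*d + 12*C (P(C, d) = 2*(6*C - 3*d) = 2*(-3*d + 6*C) = -6*d + 12*C)
a(j) = 30/j (a(j) = (-6*(-1) + 12*2)/j = (6 + 24)/j = 30/j)
l = -47/24 (l = 47/(-24) = 47*(-1/24) = -47/24 ≈ -1.9583)
(a(8) + l)*(-39) = (30/8 - 47/24)*(-39) = (30*(⅛) - 47/24)*(-39) = (15/4 - 47/24)*(-39) = (43/24)*(-39) = -559/8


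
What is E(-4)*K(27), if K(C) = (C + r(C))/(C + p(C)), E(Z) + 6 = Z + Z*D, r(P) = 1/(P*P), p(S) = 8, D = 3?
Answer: -61864/3645 ≈ -16.972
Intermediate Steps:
r(P) = P**(-2)
E(Z) = -6 + 4*Z (E(Z) = -6 + (Z + Z*3) = -6 + (Z + 3*Z) = -6 + 4*Z)
K(C) = (C + C**(-2))/(8 + C) (K(C) = (C + C**(-2))/(C + 8) = (C + C**(-2))/(8 + C))
E(-4)*K(27) = (-6 + 4*(-4))*((1 + 27**3)/(27**2*(8 + 27))) = (-6 - 16)*((1/729)*(1 + 19683)/35) = -22*19684/(729*35) = -22*2812/3645 = -61864/3645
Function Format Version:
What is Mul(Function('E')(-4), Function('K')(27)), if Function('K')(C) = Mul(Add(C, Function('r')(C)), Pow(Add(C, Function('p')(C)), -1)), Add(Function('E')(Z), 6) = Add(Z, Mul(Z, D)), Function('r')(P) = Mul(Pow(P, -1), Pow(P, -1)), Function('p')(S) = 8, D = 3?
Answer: Rational(-61864, 3645) ≈ -16.972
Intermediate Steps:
Function('r')(P) = Pow(P, -2)
Function('E')(Z) = Add(-6, Mul(4, Z)) (Function('E')(Z) = Add(-6, Add(Z, Mul(Z, 3))) = Add(-6, Add(Z, Mul(3, Z))) = Add(-6, Mul(4, Z)))
Function('K')(C) = Mul(Pow(Add(8, C), -1), Add(C, Pow(C, -2))) (Function('K')(C) = Mul(Add(C, Pow(C, -2)), Pow(Add(C, 8), -1)) = Mul(Add(C, Pow(C, -2)), Pow(Add(8, C), -1)) = Mul(Pow(Add(8, C), -1), Add(C, Pow(C, -2))))
Mul(Function('E')(-4), Function('K')(27)) = Mul(Add(-6, Mul(4, -4)), Mul(Pow(27, -2), Pow(Add(8, 27), -1), Add(1, Pow(27, 3)))) = Mul(Add(-6, -16), Mul(Rational(1, 729), Pow(35, -1), Add(1, 19683))) = Mul(-22, Mul(Rational(1, 729), Rational(1, 35), 19684)) = Mul(-22, Rational(2812, 3645)) = Rational(-61864, 3645)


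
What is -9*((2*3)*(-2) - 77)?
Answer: 801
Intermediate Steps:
-9*((2*3)*(-2) - 77) = -9*(6*(-2) - 77) = -9*(-12 - 77) = -9*(-89) = 801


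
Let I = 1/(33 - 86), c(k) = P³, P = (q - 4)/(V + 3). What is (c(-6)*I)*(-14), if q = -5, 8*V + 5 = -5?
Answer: -93312/2597 ≈ -35.931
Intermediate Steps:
V = -5/4 (V = -5/8 + (⅛)*(-5) = -5/8 - 5/8 = -5/4 ≈ -1.2500)
P = -36/7 (P = (-5 - 4)/(-5/4 + 3) = -9/7/4 = -9*4/7 = -36/7 ≈ -5.1429)
c(k) = -46656/343 (c(k) = (-36/7)³ = -46656/343)
I = -1/53 (I = 1/(-53) = -1/53 ≈ -0.018868)
(c(-6)*I)*(-14) = -46656/343*(-1/53)*(-14) = (46656/18179)*(-14) = -93312/2597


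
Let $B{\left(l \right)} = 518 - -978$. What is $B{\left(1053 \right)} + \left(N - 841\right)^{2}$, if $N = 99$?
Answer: $552060$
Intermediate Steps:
$B{\left(l \right)} = 1496$ ($B{\left(l \right)} = 518 + 978 = 1496$)
$B{\left(1053 \right)} + \left(N - 841\right)^{2} = 1496 + \left(99 - 841\right)^{2} = 1496 + \left(-742\right)^{2} = 1496 + 550564 = 552060$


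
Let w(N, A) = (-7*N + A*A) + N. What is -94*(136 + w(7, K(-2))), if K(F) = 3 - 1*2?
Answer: -8930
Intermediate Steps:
K(F) = 1 (K(F) = 3 - 2 = 1)
w(N, A) = A**2 - 6*N (w(N, A) = (-7*N + A**2) + N = (A**2 - 7*N) + N = A**2 - 6*N)
-94*(136 + w(7, K(-2))) = -94*(136 + (1**2 - 6*7)) = -94*(136 + (1 - 42)) = -94*(136 - 41) = -94*95 = -8930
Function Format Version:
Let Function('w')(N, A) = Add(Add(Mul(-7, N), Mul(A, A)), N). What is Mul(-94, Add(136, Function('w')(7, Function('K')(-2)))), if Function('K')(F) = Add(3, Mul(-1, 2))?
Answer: -8930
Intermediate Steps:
Function('K')(F) = 1 (Function('K')(F) = Add(3, -2) = 1)
Function('w')(N, A) = Add(Pow(A, 2), Mul(-6, N)) (Function('w')(N, A) = Add(Add(Mul(-7, N), Pow(A, 2)), N) = Add(Add(Pow(A, 2), Mul(-7, N)), N) = Add(Pow(A, 2), Mul(-6, N)))
Mul(-94, Add(136, Function('w')(7, Function('K')(-2)))) = Mul(-94, Add(136, Add(Pow(1, 2), Mul(-6, 7)))) = Mul(-94, Add(136, Add(1, -42))) = Mul(-94, Add(136, -41)) = Mul(-94, 95) = -8930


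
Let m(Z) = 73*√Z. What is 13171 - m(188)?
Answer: 13171 - 146*√47 ≈ 12170.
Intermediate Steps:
13171 - m(188) = 13171 - 73*√188 = 13171 - 73*2*√47 = 13171 - 146*√47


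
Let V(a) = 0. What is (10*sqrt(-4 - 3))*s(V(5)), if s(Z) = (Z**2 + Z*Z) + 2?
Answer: 20*I*sqrt(7) ≈ 52.915*I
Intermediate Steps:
s(Z) = 2 + 2*Z**2 (s(Z) = (Z**2 + Z**2) + 2 = 2*Z**2 + 2 = 2 + 2*Z**2)
(10*sqrt(-4 - 3))*s(V(5)) = (10*sqrt(-4 - 3))*(2 + 2*0**2) = (10*sqrt(-7))*(2 + 2*0) = (10*(I*sqrt(7)))*(2 + 0) = (10*I*sqrt(7))*2 = 20*I*sqrt(7)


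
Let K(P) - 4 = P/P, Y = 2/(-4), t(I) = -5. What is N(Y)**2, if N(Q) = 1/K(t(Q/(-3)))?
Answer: 1/25 ≈ 0.040000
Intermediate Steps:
Y = -1/2 (Y = 2*(-1/4) = -1/2 ≈ -0.50000)
K(P) = 5 (K(P) = 4 + P/P = 4 + 1 = 5)
N(Q) = 1/5
N(Y)**2 = (1/5)**2 = 1/25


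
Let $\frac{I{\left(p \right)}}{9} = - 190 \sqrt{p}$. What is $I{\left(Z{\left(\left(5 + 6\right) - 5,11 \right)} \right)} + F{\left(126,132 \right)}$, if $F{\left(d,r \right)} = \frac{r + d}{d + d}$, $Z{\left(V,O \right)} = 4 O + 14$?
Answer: $\frac{43}{42} - 1710 \sqrt{58} \approx -13022.0$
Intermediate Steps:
$Z{\left(V,O \right)} = 14 + 4 O$
$F{\left(d,r \right)} = \frac{d + r}{2 d}$
$I{\left(p \right)} = - 1710 \sqrt{p}$ ($I{\left(p \right)} = 9 \left(- 190 \sqrt{p}\right) = - 1710 \sqrt{p}$)
$I{\left(Z{\left(\left(5 + 6\right) - 5,11 \right)} \right)} + F{\left(126,132 \right)} = - 1710 \sqrt{14 + 4 \cdot 11} + \frac{126 + 132}{2 \cdot 126} = - 1710 \sqrt{14 + 44} + \frac{1}{2} \cdot \frac{1}{126} \cdot 258 = - 1710 \sqrt{58} + \frac{43}{42} = \frac{43}{42} - 1710 \sqrt{58}$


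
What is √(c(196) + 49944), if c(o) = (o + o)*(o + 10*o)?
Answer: 2*√223774 ≈ 946.09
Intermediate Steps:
c(o) = 22*o² (c(o) = (2*o)*(11*o) = 22*o²)
√(c(196) + 49944) = √(22*196² + 49944) = √(22*38416 + 49944) = √(845152 + 49944) = √895096 = 2*√223774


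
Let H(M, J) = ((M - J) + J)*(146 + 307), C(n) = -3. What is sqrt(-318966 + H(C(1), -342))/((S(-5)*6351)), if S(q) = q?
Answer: -I*sqrt(12813)/6351 ≈ -0.017823*I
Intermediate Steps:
H(M, J) = 453*M (H(M, J) = M*453 = 453*M)
sqrt(-318966 + H(C(1), -342))/((S(-5)*6351)) = sqrt(-318966 + 453*(-3))/((-5*6351)) = sqrt(-318966 - 1359)/(-31755) = sqrt(-320325)*(-1/31755) = (5*I*sqrt(12813))*(-1/31755) = -I*sqrt(12813)/6351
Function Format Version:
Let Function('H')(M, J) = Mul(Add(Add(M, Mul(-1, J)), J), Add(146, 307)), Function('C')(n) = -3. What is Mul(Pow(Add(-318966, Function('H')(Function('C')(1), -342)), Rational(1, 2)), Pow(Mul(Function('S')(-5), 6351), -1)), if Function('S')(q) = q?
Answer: Mul(Rational(-1, 6351), I, Pow(12813, Rational(1, 2))) ≈ Mul(-0.017823, I)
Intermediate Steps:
Function('H')(M, J) = Mul(453, M) (Function('H')(M, J) = Mul(M, 453) = Mul(453, M))
Mul(Pow(Add(-318966, Function('H')(Function('C')(1), -342)), Rational(1, 2)), Pow(Mul(Function('S')(-5), 6351), -1)) = Mul(Pow(Add(-318966, Mul(453, -3)), Rational(1, 2)), Pow(Mul(-5, 6351), -1)) = Mul(Pow(Add(-318966, -1359), Rational(1, 2)), Pow(-31755, -1)) = Mul(Pow(-320325, Rational(1, 2)), Rational(-1, 31755)) = Mul(Mul(5, I, Pow(12813, Rational(1, 2))), Rational(-1, 31755)) = Mul(Rational(-1, 6351), I, Pow(12813, Rational(1, 2)))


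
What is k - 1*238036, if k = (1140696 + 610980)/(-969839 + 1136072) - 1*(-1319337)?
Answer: 59916553603/55411 ≈ 1.0813e+6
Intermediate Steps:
k = 73106366399/55411 (k = 1751676/166233 + 1319337 = 1751676*(1/166233) + 1319337 = 583892/55411 + 1319337 = 73106366399/55411 ≈ 1.3193e+6)
k - 1*238036 = 73106366399/55411 - 1*238036 = 73106366399/55411 - 238036 = 59916553603/55411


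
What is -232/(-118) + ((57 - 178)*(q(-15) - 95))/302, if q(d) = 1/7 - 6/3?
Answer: 2542733/62363 ≈ 40.773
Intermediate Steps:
q(d) = -13/7 (q(d) = 1*(⅐) - 6*⅓ = ⅐ - 2 = -13/7)
-232/(-118) + ((57 - 178)*(q(-15) - 95))/302 = -232/(-118) + ((57 - 178)*(-13/7 - 95))/302 = -232*(-1/118) - 121*(-678/7)*(1/302) = 116/59 + (82038/7)*(1/302) = 116/59 + 41019/1057 = 2542733/62363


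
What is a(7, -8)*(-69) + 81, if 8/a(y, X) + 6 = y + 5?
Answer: -11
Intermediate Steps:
a(y, X) = 8/(-1 + y) (a(y, X) = 8/(-6 + (y + 5)) = 8/(-6 + (5 + y)) = 8/(-1 + y))
a(7, -8)*(-69) + 81 = (8/(-1 + 7))*(-69) + 81 = (8/6)*(-69) + 81 = (8*(1/6))*(-69) + 81 = (4/3)*(-69) + 81 = -92 + 81 = -11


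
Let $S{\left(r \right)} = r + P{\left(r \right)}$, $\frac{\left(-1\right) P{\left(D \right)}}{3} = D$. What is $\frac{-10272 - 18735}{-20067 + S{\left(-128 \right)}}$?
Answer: $\frac{2637}{1801} \approx 1.4642$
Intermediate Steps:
$P{\left(D \right)} = - 3 D$
$S{\left(r \right)} = - 2 r$ ($S{\left(r \right)} = r - 3 r = - 2 r$)
$\frac{-10272 - 18735}{-20067 + S{\left(-128 \right)}} = \frac{-10272 - 18735}{-20067 - -256} = - \frac{29007}{-20067 + 256} = - \frac{29007}{-19811} = \left(-29007\right) \left(- \frac{1}{19811}\right) = \frac{2637}{1801}$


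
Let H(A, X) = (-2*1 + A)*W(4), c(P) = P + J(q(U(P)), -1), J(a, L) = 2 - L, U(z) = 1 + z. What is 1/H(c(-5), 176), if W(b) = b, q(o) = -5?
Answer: -1/16 ≈ -0.062500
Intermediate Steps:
c(P) = 3 + P (c(P) = P + (2 - 1*(-1)) = P + (2 + 1) = P + 3 = 3 + P)
H(A, X) = -8 + 4*A (H(A, X) = (-2*1 + A)*4 = (-2 + A)*4 = -8 + 4*A)
1/H(c(-5), 176) = 1/(-8 + 4*(3 - 5)) = 1/(-8 + 4*(-2)) = 1/(-8 - 8) = 1/(-16) = -1/16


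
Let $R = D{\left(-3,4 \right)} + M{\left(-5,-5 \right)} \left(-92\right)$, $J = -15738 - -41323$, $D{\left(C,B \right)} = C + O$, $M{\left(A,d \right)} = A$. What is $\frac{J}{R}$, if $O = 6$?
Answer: $\frac{25585}{463} \approx 55.259$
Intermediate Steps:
$D{\left(C,B \right)} = 6 + C$ ($D{\left(C,B \right)} = C + 6 = 6 + C$)
$J = 25585$ ($J = -15738 + 41323 = 25585$)
$R = 463$ ($R = \left(6 - 3\right) - -460 = 3 + 460 = 463$)
$\frac{J}{R} = \frac{25585}{463}$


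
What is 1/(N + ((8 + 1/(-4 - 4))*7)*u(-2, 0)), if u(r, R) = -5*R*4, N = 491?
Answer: 1/491 ≈ 0.0020367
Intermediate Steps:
u(r, R) = -20*R
1/(N + ((8 + 1/(-4 - 4))*7)*u(-2, 0)) = 1/(491 + ((8 + 1/(-4 - 4))*7)*(-20*0)) = 1/(491 + ((8 + 1/(-8))*7)*0) = 1/(491 + ((8 - ⅛)*7)*0) = 1/(491 + ((63/8)*7)*0) = 1/(491 + (441/8)*0) = 1/(491 + 0) = 1/491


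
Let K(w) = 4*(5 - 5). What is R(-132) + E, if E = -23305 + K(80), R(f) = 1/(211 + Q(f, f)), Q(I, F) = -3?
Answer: -4847439/208 ≈ -23305.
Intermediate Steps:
K(w) = 0 (K(w) = 4*0 = 0)
R(f) = 1/208 (R(f) = 1/(211 - 3) = 1/208)
E = -23305 (E = -23305 + 0 = -23305)
R(-132) + E = 1/208 - 23305 = -4847439/208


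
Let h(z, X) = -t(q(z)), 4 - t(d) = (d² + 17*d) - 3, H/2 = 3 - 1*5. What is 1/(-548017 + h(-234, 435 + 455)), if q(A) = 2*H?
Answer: -1/548096 ≈ -1.8245e-6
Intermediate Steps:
H = -4 (H = 2*(3 - 1*5) = 2*(3 - 5) = 2*(-2) = -4)
q(A) = -8 (q(A) = 2*(-4) = -8)
t(d) = 7 - d² - 17*d (t(d) = 4 - ((d² + 17*d) - 3) = 4 - (-3 + d² + 17*d) = 4 + (3 - d² - 17*d) = 7 - d² - 17*d)
h(z, X) = -79 (h(z, X) = -(7 - 1*(-8)² - 17*(-8)) = -(7 - 1*64 + 136) = -(7 - 64 + 136) = -1*79 = -79)
1/(-548017 + h(-234, 435 + 455)) = 1/(-548017 - 79) = 1/(-548096) = -1/548096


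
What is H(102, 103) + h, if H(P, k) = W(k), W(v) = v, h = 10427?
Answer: 10530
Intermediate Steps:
H(P, k) = k
H(102, 103) + h = 103 + 10427 = 10530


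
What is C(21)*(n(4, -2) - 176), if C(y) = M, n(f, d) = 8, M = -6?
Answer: 1008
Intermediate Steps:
C(y) = -6
C(21)*(n(4, -2) - 176) = -6*(8 - 176) = -6*(-168) = 1008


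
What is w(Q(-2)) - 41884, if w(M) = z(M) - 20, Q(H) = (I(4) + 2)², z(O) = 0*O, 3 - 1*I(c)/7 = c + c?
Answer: -41904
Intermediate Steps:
I(c) = 21 - 14*c (I(c) = 21 - 7*(c + c) = 21 - 14*c)
z(O) = 0
Q(H) = 1089 (Q(H) = ((21 - 14*4) + 2)² = ((21 - 56) + 2)² = (-35 + 2)² = (-33)² = 1089)
w(M) = -20 (w(M) = 0 - 20 = -20)
w(Q(-2)) - 41884 = -20 - 41884 = -41904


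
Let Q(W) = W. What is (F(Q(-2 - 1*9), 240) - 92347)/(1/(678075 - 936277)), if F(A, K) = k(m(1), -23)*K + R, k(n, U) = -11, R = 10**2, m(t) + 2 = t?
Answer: 24500013174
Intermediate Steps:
m(t) = -2 + t
R = 100
F(A, K) = 100 - 11*K (F(A, K) = -11*K + 100 = 100 - 11*K)
(F(Q(-2 - 1*9), 240) - 92347)/(1/(678075 - 936277)) = ((100 - 11*240) - 92347)/(1/(678075 - 936277)) = ((100 - 2640) - 92347)/(1/(-258202)) = (-2540 - 92347)/(-1/258202) = -94887*(-258202) = 24500013174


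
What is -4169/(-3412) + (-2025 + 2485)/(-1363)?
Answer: 4112827/4650556 ≈ 0.88437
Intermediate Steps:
-4169/(-3412) + (-2025 + 2485)/(-1363) = -4169*(-1/3412) + 460*(-1/1363) = 4169/3412 - 460/1363 = 4112827/4650556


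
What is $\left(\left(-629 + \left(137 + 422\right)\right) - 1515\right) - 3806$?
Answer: $-5391$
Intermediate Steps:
$\left(\left(-629 + \left(137 + 422\right)\right) - 1515\right) - 3806 = \left(\left(-629 + 559\right) - 1515\right) - 3806 = \left(-70 - 1515\right) - 3806 = -1585 - 3806 = -5391$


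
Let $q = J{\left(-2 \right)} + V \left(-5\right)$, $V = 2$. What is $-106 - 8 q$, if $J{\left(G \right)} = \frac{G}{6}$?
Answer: $- \frac{70}{3} \approx -23.333$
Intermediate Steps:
$J{\left(G \right)} = \frac{G}{6}$ ($J{\left(G \right)} = G \frac{1}{6} = \frac{G}{6}$)
$q = - \frac{31}{3}$ ($q = \frac{1}{6} \left(-2\right) + 2 \left(-5\right) = - \frac{1}{3} - 10 = - \frac{31}{3} \approx -10.333$)
$-106 - 8 q = -106 - - \frac{248}{3} = -106 + \frac{248}{3} = - \frac{70}{3}$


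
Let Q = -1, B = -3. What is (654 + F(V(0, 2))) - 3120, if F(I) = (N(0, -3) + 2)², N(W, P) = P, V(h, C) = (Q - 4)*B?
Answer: -2465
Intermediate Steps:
V(h, C) = 15 (V(h, C) = (-1 - 4)*(-3) = -5*(-3) = 15)
F(I) = 1 (F(I) = (-3 + 2)² = (-1)² = 1)
(654 + F(V(0, 2))) - 3120 = (654 + 1) - 3120 = 655 - 3120 = -2465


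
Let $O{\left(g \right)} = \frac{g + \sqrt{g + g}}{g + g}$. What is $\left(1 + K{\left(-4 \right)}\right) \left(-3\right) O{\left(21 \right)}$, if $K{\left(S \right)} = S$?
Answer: $\frac{9}{2} + \frac{3 \sqrt{42}}{14} \approx 5.8887$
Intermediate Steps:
$O{\left(g \right)} = \frac{g + \sqrt{2} \sqrt{g}}{2 g}$ ($O{\left(g \right)} = \frac{g + \sqrt{2 g}}{2 g} = \left(g + \sqrt{2} \sqrt{g}\right) \frac{1}{2 g} = \frac{g + \sqrt{2} \sqrt{g}}{2 g}$)
$\left(1 + K{\left(-4 \right)}\right) \left(-3\right) O{\left(21 \right)} = \left(1 - 4\right) \left(-3\right) \left(\frac{1}{2} + \frac{\sqrt{2}}{2 \sqrt{21}}\right) = \left(-3\right) \left(-3\right) \left(\frac{1}{2} + \frac{\sqrt{2} \frac{\sqrt{21}}{21}}{2}\right) = 9 \left(\frac{1}{2} + \frac{\sqrt{42}}{42}\right) = \frac{9}{2} + \frac{3 \sqrt{42}}{14}$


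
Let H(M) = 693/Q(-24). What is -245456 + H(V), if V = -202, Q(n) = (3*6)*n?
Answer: -11781965/48 ≈ -2.4546e+5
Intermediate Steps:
Q(n) = 18*n
H(M) = -77/48 (H(M) = 693/((18*(-24))) = 693/(-432) = 693*(-1/432) = -77/48)
-245456 + H(V) = -245456 - 77/48 = -11781965/48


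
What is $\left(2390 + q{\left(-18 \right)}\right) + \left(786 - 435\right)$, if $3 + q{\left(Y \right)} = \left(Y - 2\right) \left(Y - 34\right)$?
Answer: $3778$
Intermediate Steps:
$q{\left(Y \right)} = -3 + \left(-34 + Y\right) \left(-2 + Y\right)$ ($q{\left(Y \right)} = -3 + \left(Y - 2\right) \left(Y - 34\right) = -3 + \left(-2 + Y\right) \left(-34 + Y\right) = -3 + \left(-34 + Y\right) \left(-2 + Y\right)$)
$\left(2390 + q{\left(-18 \right)}\right) + \left(786 - 435\right) = \left(2390 + \left(65 + \left(-18\right)^{2} - -648\right)\right) + \left(786 - 435\right) = \left(2390 + \left(65 + 324 + 648\right)\right) + \left(786 - 435\right) = \left(2390 + 1037\right) + 351 = 3427 + 351 = 3778$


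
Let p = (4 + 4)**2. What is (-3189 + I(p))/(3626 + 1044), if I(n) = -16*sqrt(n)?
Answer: -3317/4670 ≈ -0.71028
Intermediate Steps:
p = 64 (p = 8**2 = 64)
(-3189 + I(p))/(3626 + 1044) = (-3189 - 16*sqrt(64))/(3626 + 1044) = (-3189 - 16*8)/4670 = (-3189 - 128)*(1/4670) = -3317*1/4670 = -3317/4670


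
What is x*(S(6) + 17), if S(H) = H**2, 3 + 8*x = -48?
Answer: -2703/8 ≈ -337.88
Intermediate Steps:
x = -51/8 (x = -3/8 + (1/8)*(-48) = -3/8 - 6 = -51/8 ≈ -6.3750)
x*(S(6) + 17) = -51*(6**2 + 17)/8 = -51*(36 + 17)/8 = -51/8*53 = -2703/8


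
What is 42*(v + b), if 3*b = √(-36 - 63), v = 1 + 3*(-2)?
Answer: -210 + 42*I*√11 ≈ -210.0 + 139.3*I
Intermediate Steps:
v = -5 (v = 1 - 6 = -5)
b = I*√11 (b = √(-36 - 63)/3 = √(-99)/3 = (3*I*√11)/3 = I*√11 ≈ 3.3166*I)
42*(v + b) = 42*(-5 + I*√11) = -210 + 42*I*√11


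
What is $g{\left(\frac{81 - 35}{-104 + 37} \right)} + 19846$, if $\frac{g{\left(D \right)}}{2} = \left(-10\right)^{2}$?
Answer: $20046$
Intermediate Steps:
$g{\left(D \right)} = 200$ ($g{\left(D \right)} = 2 \left(-10\right)^{2} = 2 \cdot 100 = 200$)
$g{\left(\frac{81 - 35}{-104 + 37} \right)} + 19846 = 200 + 19846 = 20046$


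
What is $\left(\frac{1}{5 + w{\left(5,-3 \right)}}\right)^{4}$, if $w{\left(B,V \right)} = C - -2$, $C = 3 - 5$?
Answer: $\frac{1}{625} \approx 0.0016$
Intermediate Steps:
$C = -2$ ($C = 3 - 5 = -2$)
$w{\left(B,V \right)} = 0$ ($w{\left(B,V \right)} = -2 - -2 = -2 + 2 = 0$)
$\left(\frac{1}{5 + w{\left(5,-3 \right)}}\right)^{4} = \left(\frac{1}{5 + 0}\right)^{4} = \left(\frac{1}{5}\right)^{4} = \frac{1}{625}$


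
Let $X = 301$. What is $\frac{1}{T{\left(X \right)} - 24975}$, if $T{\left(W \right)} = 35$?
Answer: $- \frac{1}{24940} \approx -4.0096 \cdot 10^{-5}$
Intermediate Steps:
$\frac{1}{T{\left(X \right)} - 24975} = \frac{1}{35 - 24975} = \frac{1}{-24940} = - \frac{1}{24940}$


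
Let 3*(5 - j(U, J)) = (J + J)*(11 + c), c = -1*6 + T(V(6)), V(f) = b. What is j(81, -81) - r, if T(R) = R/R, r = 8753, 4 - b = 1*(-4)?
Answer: -8424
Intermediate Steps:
b = 8 (b = 4 - (-4) = 4 - 1*(-4) = 4 + 4 = 8)
V(f) = 8
T(R) = 1
c = -5 (c = -1*6 + 1 = -6 + 1 = -5)
j(U, J) = 5 - 4*J (j(U, J) = 5 - (J + J)*(11 - 5)/3 = 5 - 2*J*6/3 = 5 - 4*J)
j(81, -81) - r = (5 - 4*(-81)) - 1*8753 = (5 + 324) - 8753 = 329 - 8753 = -8424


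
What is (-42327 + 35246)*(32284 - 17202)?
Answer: -106795642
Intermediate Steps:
(-42327 + 35246)*(32284 - 17202) = -7081*15082 = -106795642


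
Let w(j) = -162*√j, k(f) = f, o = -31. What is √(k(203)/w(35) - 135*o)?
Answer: √(33898500 - 290*√35)/90 ≈ 64.690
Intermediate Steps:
√(k(203)/w(35) - 135*o) = √(203/((-162*√35)) - 135*(-31)) = √(203*(-√35/5670) + 4185) = √(-29*√35/810 + 4185) = √(4185 - 29*√35/810)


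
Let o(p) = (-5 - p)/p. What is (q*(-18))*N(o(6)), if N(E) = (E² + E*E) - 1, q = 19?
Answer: -1957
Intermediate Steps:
o(p) = (-5 - p)/p
N(E) = -1 + 2*E² (N(E) = (E² + E²) - 1 = 2*E² - 1 = -1 + 2*E²)
(q*(-18))*N(o(6)) = (19*(-18))*(-1 + 2*((-5 - 1*6)/6)²) = -342*(-1 + 2*((-5 - 6)/6)²) = -342*(-1 + 2*((⅙)*(-11))²) = -342*(-1 + 2*(-11/6)²) = -342*(-1 + 2*(121/36)) = -342*(-1 + 121/18) = -342*103/18 = -1957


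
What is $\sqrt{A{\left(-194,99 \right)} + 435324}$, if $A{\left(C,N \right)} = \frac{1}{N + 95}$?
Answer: $\frac{\sqrt{16383854258}}{194} \approx 659.79$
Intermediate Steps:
$A{\left(C,N \right)} = \frac{1}{95 + N}$
$\sqrt{A{\left(-194,99 \right)} + 435324} = \sqrt{\frac{1}{95 + 99} + 435324} = \sqrt{\frac{1}{194} + 435324} = \sqrt{\frac{84452857}{194}} = \frac{\sqrt{16383854258}}{194}$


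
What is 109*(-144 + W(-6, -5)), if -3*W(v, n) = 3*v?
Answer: -15042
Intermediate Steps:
W(v, n) = -v
109*(-144 + W(-6, -5)) = 109*(-144 - 1*(-6)) = 109*(-144 + 6) = 109*(-138) = -15042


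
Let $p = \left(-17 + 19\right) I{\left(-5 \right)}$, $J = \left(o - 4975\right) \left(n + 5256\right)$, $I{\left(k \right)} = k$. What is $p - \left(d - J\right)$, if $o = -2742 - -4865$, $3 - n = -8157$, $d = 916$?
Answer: $-38263358$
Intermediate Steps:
$n = 8160$ ($n = 3 - -8157 = 3 + 8157 = 8160$)
$o = 2123$ ($o = -2742 + 4865 = 2123$)
$J = -38262432$ ($J = \left(2123 - 4975\right) \left(8160 + 5256\right) = \left(-2852\right) 13416 = -38262432$)
$p = -10$ ($p = \left(-17 + 19\right) \left(-5\right) = 2 \left(-5\right) = -10$)
$p - \left(d - J\right) = -10 - \left(916 - -38262432\right) = -10 - \left(916 + 38262432\right) = -10 - 38263348 = -38263358$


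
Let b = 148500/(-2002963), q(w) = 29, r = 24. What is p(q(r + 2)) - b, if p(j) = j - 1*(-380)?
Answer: 819360367/2002963 ≈ 409.07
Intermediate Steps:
p(j) = 380 + j (p(j) = j + 380 = 380 + j)
b = -148500/2002963 (b = 148500*(-1/2002963) = -148500/2002963 ≈ -0.074140)
p(q(r + 2)) - b = (380 + 29) - 1*(-148500/2002963) = 409 + 148500/2002963 = 819360367/2002963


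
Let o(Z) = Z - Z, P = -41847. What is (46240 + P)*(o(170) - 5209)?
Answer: -22883137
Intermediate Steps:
o(Z) = 0
(46240 + P)*(o(170) - 5209) = (46240 - 41847)*(0 - 5209) = 4393*(-5209) = -22883137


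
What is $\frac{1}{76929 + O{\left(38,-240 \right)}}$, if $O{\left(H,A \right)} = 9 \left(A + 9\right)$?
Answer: $\frac{1}{74850} \approx 1.336 \cdot 10^{-5}$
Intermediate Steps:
$O{\left(H,A \right)} = 81 + 9 A$ ($O{\left(H,A \right)} = 9 \left(9 + A\right) = 81 + 9 A$)
$\frac{1}{76929 + O{\left(38,-240 \right)}} = \frac{1}{76929 + \left(81 + 9 \left(-240\right)\right)} = \frac{1}{76929 + \left(81 - 2160\right)} = \frac{1}{76929 - 2079} = \frac{1}{74850}$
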